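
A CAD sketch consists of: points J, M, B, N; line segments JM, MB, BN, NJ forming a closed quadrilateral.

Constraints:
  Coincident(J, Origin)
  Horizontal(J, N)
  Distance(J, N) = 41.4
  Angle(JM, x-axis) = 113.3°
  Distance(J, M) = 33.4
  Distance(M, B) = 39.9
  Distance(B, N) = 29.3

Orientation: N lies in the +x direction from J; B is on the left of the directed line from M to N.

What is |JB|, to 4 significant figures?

36.36

Checks: |MB| = 39.90 ✓; |BN| = 29.30 ✓.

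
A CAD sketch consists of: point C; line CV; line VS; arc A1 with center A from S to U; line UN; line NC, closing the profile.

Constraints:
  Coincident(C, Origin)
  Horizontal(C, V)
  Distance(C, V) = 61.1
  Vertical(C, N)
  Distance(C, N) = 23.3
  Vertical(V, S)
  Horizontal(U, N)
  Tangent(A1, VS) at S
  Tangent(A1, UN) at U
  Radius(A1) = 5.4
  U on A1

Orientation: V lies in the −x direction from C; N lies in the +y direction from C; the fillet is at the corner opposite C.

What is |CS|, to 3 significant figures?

63.7

The virtual corner opposite C is at (-61.1, 23.3). Since A1 is tangent to VS there, AS ⟂ VS and tangency of A1 to UN means the radius AU is perpendicular to UN, with radius 5.4, so the center A sits 5.4 in from both sides at A = (-55.7, 17.9). That places the tangent points at S = (-61.1, 17.9) on VS and U = (-55.7, 23.3) on UN. Then |CS| = |S − C| = 63.7.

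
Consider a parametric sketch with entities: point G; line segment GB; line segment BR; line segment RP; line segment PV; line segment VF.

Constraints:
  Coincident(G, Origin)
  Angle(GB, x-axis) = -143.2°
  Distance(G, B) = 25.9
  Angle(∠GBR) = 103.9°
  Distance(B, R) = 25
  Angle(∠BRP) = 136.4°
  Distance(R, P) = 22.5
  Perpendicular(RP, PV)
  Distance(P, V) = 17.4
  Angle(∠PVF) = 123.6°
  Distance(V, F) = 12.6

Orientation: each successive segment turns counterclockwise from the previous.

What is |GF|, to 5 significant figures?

23.121

The perpendicularity gives PV at right angles to RP, so PV runs at 66.500°; with |PV| = 17.4, V = (16.561, -31.559). ∠PVF = 123.6° gives VF at 122.90° from the x-axis; with |VF| = 12.6, F = (9.7172, -20.980). Then |GF| = |F − G| = 23.121.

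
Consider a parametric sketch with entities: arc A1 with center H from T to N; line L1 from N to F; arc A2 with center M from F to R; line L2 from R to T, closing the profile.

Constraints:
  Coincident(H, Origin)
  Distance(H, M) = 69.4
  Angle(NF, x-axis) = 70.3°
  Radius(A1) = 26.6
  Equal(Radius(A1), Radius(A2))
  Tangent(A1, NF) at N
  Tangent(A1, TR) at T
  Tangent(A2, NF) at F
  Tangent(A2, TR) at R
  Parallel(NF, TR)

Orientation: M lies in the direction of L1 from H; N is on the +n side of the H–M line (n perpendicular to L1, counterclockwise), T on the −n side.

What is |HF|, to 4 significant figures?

74.32

The slot axis is L1's direction at 70.3°, so u = (cos 70.3°, sin 70.3°) = (0.3371, 0.9415) and n = (−sin 70.3°, cos 70.3°) = (-0.9415, 0.3371). H is at the origin and M lies 69.4 along u from H, so M = 69.4·u = (23.39, 65.34). Tangency of A1 to both parallel lines with radius 26.6 puts N and T at H ± 26.6·n: N = (-25.04, 8.967), T = (25.04, -8.967). Equal radii place F and R the same way about M: F = M + 26.6·n = (-1.649, 74.30), R = M − 26.6·n = (48.44, 56.37). Then |HF| = |F − H| = 74.32.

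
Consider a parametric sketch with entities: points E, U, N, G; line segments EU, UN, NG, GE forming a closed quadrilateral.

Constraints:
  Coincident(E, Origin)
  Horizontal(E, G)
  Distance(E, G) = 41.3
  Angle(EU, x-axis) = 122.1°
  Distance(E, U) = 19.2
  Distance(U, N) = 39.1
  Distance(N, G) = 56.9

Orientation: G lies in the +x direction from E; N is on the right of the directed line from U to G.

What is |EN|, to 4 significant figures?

25.26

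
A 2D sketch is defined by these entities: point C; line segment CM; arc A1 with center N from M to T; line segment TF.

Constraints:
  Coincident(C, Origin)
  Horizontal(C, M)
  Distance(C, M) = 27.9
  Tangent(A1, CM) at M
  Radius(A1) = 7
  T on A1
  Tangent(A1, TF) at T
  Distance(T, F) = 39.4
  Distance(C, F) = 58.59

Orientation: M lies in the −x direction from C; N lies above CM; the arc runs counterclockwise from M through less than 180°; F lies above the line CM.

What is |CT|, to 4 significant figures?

23.46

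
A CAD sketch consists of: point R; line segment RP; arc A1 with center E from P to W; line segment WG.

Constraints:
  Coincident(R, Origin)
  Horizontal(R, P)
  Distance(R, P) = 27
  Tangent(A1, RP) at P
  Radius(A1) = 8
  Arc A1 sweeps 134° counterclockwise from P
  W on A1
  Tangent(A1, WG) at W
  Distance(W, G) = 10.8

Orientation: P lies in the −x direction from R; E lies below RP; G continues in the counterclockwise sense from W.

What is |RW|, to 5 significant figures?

35.450

R is at the origin; R and P share the same y with |RP| = 27.0 and P on the −x side, so P = (-27.000, 0.0000). Since A1 is tangent to RP there, EP ⟂ RP, so E = P + (0, -8) = (-27.000, -8.0000). On A1, P sits at bearing 90° from E; a 134° counterclockwise sweep puts W at bearing 224°, so W = E + 8.0·(cos 224°, sin 224°) = (-32.755, -13.557). Then |RW| = |W − R| = 35.450.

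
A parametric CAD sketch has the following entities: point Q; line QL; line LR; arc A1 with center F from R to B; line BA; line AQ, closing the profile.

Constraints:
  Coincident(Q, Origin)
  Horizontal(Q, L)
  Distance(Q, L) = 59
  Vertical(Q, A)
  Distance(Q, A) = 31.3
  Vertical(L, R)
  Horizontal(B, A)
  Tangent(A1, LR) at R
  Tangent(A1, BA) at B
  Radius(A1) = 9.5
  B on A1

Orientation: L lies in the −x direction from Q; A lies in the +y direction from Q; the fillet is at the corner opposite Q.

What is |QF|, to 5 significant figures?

54.088

Q and A share the same x with |QA| = 31.3 and A on the +y side, so A = (0.0000, 31.300). The virtual corner opposite Q is at (-59.000, 31.300). The tangent condition forces FR to be normal to LR and since A1 is tangent to BA there, FB ⟂ BA, with radius 9.5, so the center F sits 9.5 in from both sides at F = (-49.500, 21.800). Then |QF| = |F − Q| = 54.088.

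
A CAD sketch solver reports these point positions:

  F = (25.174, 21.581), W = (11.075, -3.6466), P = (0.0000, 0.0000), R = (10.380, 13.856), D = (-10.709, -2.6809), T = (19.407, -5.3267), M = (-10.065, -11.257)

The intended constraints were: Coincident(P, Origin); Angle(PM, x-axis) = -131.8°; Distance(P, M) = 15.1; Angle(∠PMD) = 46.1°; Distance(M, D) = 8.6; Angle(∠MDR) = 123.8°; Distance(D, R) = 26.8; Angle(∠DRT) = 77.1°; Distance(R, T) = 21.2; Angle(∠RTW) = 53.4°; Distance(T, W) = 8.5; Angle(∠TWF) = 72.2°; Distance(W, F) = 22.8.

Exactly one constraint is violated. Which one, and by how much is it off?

Distance(W, F) = 22.8 — off by 6.10.

P = (0.00, 0.00) ✓; PM at -131.8° ✓; |PM| = 15.10 ✓; ∠PMD = 46.09° ✓; |MD| = 8.600 ✓; ∠MDR = 123.8° ✓; |DR| = 26.80 ✓; ∠DRT = 77.10° ✓; |RT| = 21.20 ✓; ∠RTW = 53.40° ✓; |TW| = 8.500 ✓; ∠TWF = 72.20° ✓; |WF| = 28.90 ✗.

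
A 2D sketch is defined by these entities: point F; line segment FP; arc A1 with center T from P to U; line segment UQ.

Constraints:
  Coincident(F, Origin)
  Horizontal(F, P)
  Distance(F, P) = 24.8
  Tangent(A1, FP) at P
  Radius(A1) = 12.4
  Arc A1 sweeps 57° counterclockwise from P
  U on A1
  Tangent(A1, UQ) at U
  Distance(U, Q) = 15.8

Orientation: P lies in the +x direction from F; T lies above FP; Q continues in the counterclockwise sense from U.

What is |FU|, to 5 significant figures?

35.650

F is at the origin; F and P share the same y with |FP| = 24.8 and P on the +x side, so P = (24.800, 0.0000). Since A1 is tangent to FP there, TP ⟂ FP, so T = P + (0, 12.4) = (24.800, 12.400). On A1, P sits at bearing -90° from T; a 57° counterclockwise sweep puts U at bearing -33°, so U = T + 12.4·(cos -33°, sin -33°) = (35.200, 5.6465). Then |FU| = |U − F| = 35.650.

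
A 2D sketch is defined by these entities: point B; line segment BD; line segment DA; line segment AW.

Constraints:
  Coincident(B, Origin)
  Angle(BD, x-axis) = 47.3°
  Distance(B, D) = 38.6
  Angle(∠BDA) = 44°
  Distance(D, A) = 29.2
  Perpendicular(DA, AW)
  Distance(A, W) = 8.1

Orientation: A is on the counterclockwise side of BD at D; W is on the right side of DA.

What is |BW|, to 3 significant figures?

34.9

B is at the origin; BD runs at 47.3° with length 38.6, so D = 38.6·(cos 47.3°, sin 47.3°) = (26.2, 28.4). ∠BDA = 44.0°, so DA runs at 47.3° + (180° − 44.0°) = 183° from the x-axis; with |DA| = 29.2, A = D + 29.2·(cos 183°, sin 183°) = (-2.97, 26.7). The perpendicularity gives AW at right angles to DA; with |AW| = 8.1 on the right of DA, W = A + 8.1·(-0.0576, 0.998) = (-3.44, 34.8). Then |BW| = |W − B| = 34.9.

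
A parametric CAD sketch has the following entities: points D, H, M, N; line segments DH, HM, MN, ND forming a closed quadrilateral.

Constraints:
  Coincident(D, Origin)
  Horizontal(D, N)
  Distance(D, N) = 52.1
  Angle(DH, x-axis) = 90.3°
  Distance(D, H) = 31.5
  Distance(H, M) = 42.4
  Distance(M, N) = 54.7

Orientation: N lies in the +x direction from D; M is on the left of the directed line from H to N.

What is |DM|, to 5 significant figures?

64.029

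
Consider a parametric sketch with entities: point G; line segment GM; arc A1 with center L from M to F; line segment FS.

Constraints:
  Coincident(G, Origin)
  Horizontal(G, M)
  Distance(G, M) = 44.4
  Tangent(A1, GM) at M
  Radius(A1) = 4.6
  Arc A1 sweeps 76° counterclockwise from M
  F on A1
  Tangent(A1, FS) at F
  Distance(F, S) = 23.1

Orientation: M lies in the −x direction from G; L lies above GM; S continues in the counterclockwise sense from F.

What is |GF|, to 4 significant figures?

40.09

A1 meets GM tangentially, so LM is at right angles to GM, so L = M + (0, 4.6) = (-44.40, 4.600). On A1, M sits at bearing -90° from L; a 76° counterclockwise sweep puts F at bearing -14°, so F = L + 4.6·(cos -14°, sin -14°) = (-39.94, 3.487). Then |GF| = |F − G| = 40.09.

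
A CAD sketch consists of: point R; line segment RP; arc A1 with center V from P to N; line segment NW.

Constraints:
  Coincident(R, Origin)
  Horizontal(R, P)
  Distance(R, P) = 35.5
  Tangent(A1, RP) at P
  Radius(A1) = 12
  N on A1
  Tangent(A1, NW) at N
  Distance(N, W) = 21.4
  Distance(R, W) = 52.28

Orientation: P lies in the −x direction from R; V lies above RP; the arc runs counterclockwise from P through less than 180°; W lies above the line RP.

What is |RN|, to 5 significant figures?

31.648

Checks: |VN| = 12.00 ✓; ∠(VN, NW) = 90.00° ✓; |NW| = 21.40 ✓; |RW| = 52.28 ✓.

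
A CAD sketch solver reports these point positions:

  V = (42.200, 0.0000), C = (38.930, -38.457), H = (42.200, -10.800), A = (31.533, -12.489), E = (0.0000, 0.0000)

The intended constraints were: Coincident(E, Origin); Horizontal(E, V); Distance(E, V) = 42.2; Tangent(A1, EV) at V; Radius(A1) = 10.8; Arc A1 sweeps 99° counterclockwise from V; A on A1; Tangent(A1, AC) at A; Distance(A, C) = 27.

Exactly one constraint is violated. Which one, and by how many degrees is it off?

Tangent(A1, AC) at A — off by 6.90°.

E = (0.00, 0.00) ✓; E.y = 0.00, V.y = 0.00 ✓; |EV| = 42.20 ✓; ∠(HV, VE) = 90.00° ✓; |HV| = 10.80 ✓; bearing(H→A) − bearing(H→V) = 99.00° ✓; |HA| = 10.80 ✓; ∠(HA, AC) = 83.10° ✗; |AC| = 27.00 ✓.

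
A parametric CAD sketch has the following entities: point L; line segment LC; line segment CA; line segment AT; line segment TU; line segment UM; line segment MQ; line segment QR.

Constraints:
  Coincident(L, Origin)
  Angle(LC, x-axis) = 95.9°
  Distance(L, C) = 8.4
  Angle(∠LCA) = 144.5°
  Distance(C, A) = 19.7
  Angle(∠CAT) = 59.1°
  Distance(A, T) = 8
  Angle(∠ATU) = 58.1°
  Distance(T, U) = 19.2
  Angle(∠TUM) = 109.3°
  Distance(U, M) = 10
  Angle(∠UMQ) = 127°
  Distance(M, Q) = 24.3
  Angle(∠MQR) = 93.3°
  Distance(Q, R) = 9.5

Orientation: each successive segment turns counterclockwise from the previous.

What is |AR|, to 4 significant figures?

18.37

L is at the origin; LC runs at 95.9° with length 8.4, so C = (-0.8635, 8.356). ∠LCA = 144.5° gives CA at 131.4° from the x-axis; with |CA| = 19.7, A = (-13.89, 23.13). ∠CAT = 59.1° gives AT at -107.7° from the x-axis; with |AT| = 8.0, T = (-16.32, 15.51). ∠ATU = 58.1° gives TU at 14.20° from the x-axis; with |TU| = 19.2, U = (2.290, 20.22). ∠TUM = 109.3° gives UM at 84.90° from the x-axis; with |UM| = 10.0, M = (3.179, 30.18). ∠UMQ = 127.0° gives MQ at 137.9° from the x-axis; with |MQ| = 24.3, Q = (-14.85, 46.47). ∠MQR = 93.3° gives QR at -135.4° from the x-axis; with |QR| = 9.5, R = (-21.62, 39.80). Then |AR| = |R − A| = 18.37.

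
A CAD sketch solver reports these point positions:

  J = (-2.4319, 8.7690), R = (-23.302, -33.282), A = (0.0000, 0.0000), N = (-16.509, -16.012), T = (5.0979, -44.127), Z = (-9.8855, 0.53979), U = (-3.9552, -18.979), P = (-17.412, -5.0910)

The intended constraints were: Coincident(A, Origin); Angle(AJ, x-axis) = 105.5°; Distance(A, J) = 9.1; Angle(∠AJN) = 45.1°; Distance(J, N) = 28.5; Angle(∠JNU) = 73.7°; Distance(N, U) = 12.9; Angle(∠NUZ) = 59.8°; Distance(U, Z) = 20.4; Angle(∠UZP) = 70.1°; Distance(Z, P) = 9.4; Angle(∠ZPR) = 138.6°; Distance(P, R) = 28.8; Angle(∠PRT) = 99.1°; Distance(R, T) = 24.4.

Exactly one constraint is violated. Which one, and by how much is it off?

Distance(R, T) = 24.4 — off by 6.00.

A = (0.00, 0.00) ✓; AJ at 105.5° ✓; |AJ| = 9.100 ✓; ∠AJN = 45.10° ✓; |JN| = 28.50 ✓; ∠JNU = 73.70° ✓; |NU| = 12.90 ✓; ∠NUZ = 59.80° ✓; |UZ| = 20.40 ✓; ∠UZP = 70.10° ✓; |ZP| = 9.400 ✓; ∠ZPR = 138.6° ✓; |PR| = 28.80 ✓; ∠PRT = 99.10° ✓; |RT| = 30.40 ✗.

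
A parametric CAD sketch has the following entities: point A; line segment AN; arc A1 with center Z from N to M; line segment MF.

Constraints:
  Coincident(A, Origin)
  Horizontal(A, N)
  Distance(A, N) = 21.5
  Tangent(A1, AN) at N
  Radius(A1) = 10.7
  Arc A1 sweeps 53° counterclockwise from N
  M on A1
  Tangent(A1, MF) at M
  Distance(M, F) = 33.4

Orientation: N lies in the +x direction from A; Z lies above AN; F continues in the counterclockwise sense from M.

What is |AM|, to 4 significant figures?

30.35

A is at the origin; AN is horizontal with |AN| = 21.5 and N on the +x side, so N = (21.50, 0.000). Tangency of A1 to AN means the radius ZN is perpendicular to AN, so Z = N + (0, 10.7) = (21.50, 10.70). On A1, N sits at bearing -90° from Z; a 53° counterclockwise sweep puts M at bearing -37°, so M = Z + 10.7·(cos -37°, sin -37°) = (30.05, 4.261). Then |AM| = |M − A| = 30.35.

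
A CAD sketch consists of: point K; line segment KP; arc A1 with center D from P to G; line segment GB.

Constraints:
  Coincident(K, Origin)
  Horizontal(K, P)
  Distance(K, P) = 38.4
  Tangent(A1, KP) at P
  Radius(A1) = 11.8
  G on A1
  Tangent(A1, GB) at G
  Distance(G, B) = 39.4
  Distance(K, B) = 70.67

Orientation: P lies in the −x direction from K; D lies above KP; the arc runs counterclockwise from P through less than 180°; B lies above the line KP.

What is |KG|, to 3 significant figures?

33.3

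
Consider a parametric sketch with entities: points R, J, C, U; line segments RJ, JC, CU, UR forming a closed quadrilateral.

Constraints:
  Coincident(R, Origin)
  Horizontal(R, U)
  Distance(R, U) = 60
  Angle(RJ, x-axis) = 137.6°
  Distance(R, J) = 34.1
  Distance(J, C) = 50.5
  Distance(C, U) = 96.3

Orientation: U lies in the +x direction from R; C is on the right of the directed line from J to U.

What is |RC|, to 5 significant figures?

42.196

R is at the origin; RU is horizontal with |RU| = 60.0 and U in +x, so U = (60.0, 0). RJ runs at 137.6° with |RJ| = 34.1, so J = (-25.181, 22.994). C is determined by |JC| = 50.5 and |CU| = 96.3 together: it lies at the intersection of circle(J, 50.5) and circle(U, 96.3). With |JU| = 88.230, the foot of the radical line on JU is 6.0134 from J and the perpendicular offset is √(50.5² − 6.0134²) = 50.141. Taking the right-of-JU solution: C = (-32.443, -26.981).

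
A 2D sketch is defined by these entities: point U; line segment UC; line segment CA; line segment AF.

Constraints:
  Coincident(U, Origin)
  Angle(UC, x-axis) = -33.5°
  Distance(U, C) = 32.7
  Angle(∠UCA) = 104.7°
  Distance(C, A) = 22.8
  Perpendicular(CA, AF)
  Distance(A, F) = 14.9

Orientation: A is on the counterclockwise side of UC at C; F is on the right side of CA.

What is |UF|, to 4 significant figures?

55.97

U is at the origin; UC runs at -33.5° with length 32.7, so C = 32.7·(cos -33.5°, sin -33.5°) = (27.27, -18.05). ∠UCA = 104.7°, so CA runs at -33.5° + (180° − 104.7°) = 41.80° from the x-axis; with |CA| = 22.8, A = C + 22.8·(cos 41.80°, sin 41.80°) = (44.26, -2.851). CA ⟂ AF; with |AF| = 14.9 on the right of CA, F = A + 14.9·(0.6665, -0.7455) = (54.20, -13.96). Then |UF| = |F − U| = 55.97.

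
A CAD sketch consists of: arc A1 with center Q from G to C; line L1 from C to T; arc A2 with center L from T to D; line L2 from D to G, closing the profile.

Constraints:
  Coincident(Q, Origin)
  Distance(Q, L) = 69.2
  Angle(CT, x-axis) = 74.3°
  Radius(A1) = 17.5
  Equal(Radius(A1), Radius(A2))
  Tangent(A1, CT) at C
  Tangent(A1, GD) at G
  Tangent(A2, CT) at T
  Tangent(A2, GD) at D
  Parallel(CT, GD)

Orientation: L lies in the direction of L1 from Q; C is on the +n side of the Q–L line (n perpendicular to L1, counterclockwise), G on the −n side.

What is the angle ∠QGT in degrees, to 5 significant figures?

63.171°

The slot axis is L1's direction at 74.3°, so u = (cos 74.3°, sin 74.3°) = (0.27060, 0.96269) and n = (−sin 74.3°, cos 74.3°) = (-0.96269, 0.27060). Q is at the origin and L lies 69.2 along u from Q, so L = 69.2·u = (18.726, 66.618). Tangency of A1 to both parallel lines with radius 17.5 puts C and G at Q ± 17.5·n: C = (-16.847, 4.7355), G = (16.847, -4.7355). Equal radii place T and D the same way about L: T = L + 17.5·n = (1.8784, 71.354), D = L − 17.5·n = (35.573, 61.883). Then cos ∠QGT = GQ·GT / (|GQ||GT|), giving 63.171°.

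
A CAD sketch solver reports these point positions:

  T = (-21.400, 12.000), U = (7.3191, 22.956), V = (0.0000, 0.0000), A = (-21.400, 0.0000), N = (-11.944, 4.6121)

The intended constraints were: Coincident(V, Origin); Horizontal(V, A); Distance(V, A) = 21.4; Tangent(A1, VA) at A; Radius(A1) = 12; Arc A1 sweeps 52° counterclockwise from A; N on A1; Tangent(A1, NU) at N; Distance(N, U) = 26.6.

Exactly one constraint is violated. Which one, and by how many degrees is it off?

Tangent(A1, NU) at N — off by 8.40°.

V = (0.00, 0.00) ✓; V.y = 0.00, A.y = 0.00 ✓; |VA| = 21.40 ✓; ∠(TA, AV) = 90.00° ✓; |TA| = 12.00 ✓; bearing(T→N) − bearing(T→A) = 52.00° ✓; |TN| = 12.00 ✓; ∠(TN, NU) = 98.40° ✗; |NU| = 26.60 ✓.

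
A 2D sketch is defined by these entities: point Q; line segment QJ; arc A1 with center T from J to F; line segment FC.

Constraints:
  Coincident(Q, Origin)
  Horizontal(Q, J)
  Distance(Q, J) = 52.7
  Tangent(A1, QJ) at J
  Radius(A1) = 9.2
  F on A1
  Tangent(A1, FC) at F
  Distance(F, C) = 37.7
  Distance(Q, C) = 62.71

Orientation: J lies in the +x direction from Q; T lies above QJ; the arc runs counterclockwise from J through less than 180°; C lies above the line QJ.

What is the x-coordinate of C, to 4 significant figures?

42.06

Q is at the origin; QJ is horizontal with |QJ| = 52.7 and J on the +x side, so J = (52.70, 0.000). Tangency of A1 to QJ means the radius TJ is perpendicular to QJ, so T = J + (0, 9.2) = (52.70, 9.200). Since TF ⟂ FC (tangency), |TC| = √(9.2² + 37.7²) = 38.81 regardless of where F sits on A1. So C lies on both circle(Q, 62.71) and circle(T, 38.81); the above-QJ intersection is C = (42.06, 46.52). F is the foot of the tangent from C: F = (60.70, 13.75).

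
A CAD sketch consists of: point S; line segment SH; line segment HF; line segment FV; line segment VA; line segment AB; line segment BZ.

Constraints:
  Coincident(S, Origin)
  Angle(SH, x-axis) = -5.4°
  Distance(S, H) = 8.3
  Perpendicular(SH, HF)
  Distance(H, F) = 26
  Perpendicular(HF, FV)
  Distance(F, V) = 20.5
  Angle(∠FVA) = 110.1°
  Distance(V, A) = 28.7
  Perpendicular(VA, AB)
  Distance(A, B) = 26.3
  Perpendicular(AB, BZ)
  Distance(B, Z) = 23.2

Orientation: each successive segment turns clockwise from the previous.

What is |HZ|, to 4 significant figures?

12.02

S is at the origin; SH runs at -5.4° with length 8.3, so H = (8.263, -0.7811). SH is perpendicular to HF, so HF runs at -95.40°; with |HF| = 26.0, F = (5.816, -26.67). The perpendicularity gives FV at right angles to HF, so FV runs at 174.6°; with |FV| = 20.5, V = (-14.59, -24.74). ∠FVA = 110.1° gives VA at 104.7° from the x-axis; with |VA| = 28.7, A = (-21.88, 3.024). VA is perpendicular to AB, so AB runs at 14.70°; with |AB| = 26.3, B = (3.564, 9.698). AB ⟂ BZ, so BZ runs at -75.30°; with |BZ| = 23.2, Z = (9.451, -12.74). Then |HZ| = |Z − H| = 12.02.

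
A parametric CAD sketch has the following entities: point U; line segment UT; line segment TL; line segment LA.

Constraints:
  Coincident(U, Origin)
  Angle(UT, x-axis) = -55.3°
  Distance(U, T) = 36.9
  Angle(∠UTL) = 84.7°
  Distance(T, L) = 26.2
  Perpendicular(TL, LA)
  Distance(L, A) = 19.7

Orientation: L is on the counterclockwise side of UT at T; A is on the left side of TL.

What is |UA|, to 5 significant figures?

28.459

U is at the origin; UT runs at -55.3° with length 36.9, so T = 36.9·(cos -55.3°, sin -55.3°) = (21.006, -30.337). ∠UTL = 84.7°, so TL runs at -55.3° + (180° − 84.7°) = 40.000° from the x-axis; with |TL| = 26.2, L = T + 26.2·(cos 40.000°, sin 40.000°) = (41.077, -13.496). TL ⟂ LA; with |LA| = 19.7 on the left of TL, A = L + 19.7·(-0.64279, 0.76604) = (28.414, 1.5950). Then |UA| = |A − U| = 28.459.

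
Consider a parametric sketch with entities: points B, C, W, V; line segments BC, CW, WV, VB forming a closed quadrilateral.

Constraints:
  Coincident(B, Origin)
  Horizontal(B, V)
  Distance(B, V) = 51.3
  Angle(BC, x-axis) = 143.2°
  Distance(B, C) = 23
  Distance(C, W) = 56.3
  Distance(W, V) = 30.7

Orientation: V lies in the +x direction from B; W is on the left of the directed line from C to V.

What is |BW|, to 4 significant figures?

45.17

Checks: |CW| = 56.30 ✓; |WV| = 30.70 ✓.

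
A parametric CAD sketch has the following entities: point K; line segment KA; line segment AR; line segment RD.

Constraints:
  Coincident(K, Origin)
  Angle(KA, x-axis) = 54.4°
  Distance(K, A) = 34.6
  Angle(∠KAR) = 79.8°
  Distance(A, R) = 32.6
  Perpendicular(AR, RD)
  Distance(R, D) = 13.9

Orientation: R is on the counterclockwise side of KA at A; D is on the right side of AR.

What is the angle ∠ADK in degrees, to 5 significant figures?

38.006°

K is at the origin; KA runs at 54.4° with length 34.6, so A = 34.6·(cos 54.4°, sin 54.4°) = (20.141, 28.133). ∠KAR = 79.8°, so AR runs at 54.4° + (180° − 79.8°) = 154.60° from the x-axis; with |AR| = 32.6, R = A + 32.6·(cos 154.60°, sin 154.60°) = (-9.3073, 42.117). AR ⟂ RD; with |RD| = 13.9 on the right of AR, D = R + 13.9·(0.42894, 0.90334) = (-3.3451, 54.673). Then cos ∠ADK = DA·DK / (|DA||DK|), giving 38.006°.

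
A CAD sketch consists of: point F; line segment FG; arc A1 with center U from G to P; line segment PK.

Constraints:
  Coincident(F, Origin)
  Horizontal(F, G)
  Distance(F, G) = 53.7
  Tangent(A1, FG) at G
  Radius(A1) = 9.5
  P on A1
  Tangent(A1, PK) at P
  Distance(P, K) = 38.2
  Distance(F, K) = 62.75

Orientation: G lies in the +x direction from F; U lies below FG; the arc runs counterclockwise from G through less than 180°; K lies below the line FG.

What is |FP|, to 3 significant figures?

45.1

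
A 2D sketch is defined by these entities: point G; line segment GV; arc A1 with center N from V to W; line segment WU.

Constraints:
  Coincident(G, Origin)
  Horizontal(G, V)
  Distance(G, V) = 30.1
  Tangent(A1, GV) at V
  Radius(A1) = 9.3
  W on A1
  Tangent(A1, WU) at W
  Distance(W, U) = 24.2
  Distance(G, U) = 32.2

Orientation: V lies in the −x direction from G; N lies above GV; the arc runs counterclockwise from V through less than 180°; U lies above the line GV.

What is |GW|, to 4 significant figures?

22.21

G is at the origin; G and V share the same y with |GV| = 30.1 and V on the −x side, so V = (-30.10, 0.000). Since A1 is tangent to GV there, NV ⟂ GV, so N = V + (0, 9.3) = (-30.10, 9.300). Since NW ⟂ WU (tangency), |NU| = √(9.3² + 24.2²) = 25.93 regardless of where W sits on A1. So U lies on both circle(G, 32.2) and circle(N, 25.93); the above-GV intersection is U = (-13.51, 29.23). W is the foot of the tangent from U: W = (-21.29, 6.311).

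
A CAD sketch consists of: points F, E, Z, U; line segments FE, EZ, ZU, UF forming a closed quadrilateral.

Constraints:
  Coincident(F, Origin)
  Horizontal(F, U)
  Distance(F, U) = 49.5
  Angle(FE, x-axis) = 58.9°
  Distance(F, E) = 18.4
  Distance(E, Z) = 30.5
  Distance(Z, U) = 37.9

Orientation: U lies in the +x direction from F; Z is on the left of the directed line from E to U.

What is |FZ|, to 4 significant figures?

48.12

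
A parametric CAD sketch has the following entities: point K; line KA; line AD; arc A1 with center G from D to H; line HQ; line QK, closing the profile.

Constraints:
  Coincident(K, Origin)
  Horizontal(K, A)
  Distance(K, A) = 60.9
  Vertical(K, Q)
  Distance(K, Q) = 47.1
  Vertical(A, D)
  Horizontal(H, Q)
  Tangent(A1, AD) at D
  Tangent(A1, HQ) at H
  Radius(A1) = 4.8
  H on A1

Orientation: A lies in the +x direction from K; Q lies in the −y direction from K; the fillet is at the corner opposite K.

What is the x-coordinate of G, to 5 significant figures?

56.100

K is at the origin; KA is horizontal with |KA| = 60.9 and A on the +x side, so A = (60.900, 0.0000). K and Q share the same x with |KQ| = 47.1 and Q on the −y side, so Q = (0.0000, -47.100). The virtual corner opposite K is at (60.900, -47.100). A1 meets AD tangentially, so GD is at right angles to AD and A1 meets HQ tangentially, so GH is at right angles to HQ, with radius 4.8, so the center G sits 4.8 in from both sides at G = (56.100, -42.300). So G.x = 56.100.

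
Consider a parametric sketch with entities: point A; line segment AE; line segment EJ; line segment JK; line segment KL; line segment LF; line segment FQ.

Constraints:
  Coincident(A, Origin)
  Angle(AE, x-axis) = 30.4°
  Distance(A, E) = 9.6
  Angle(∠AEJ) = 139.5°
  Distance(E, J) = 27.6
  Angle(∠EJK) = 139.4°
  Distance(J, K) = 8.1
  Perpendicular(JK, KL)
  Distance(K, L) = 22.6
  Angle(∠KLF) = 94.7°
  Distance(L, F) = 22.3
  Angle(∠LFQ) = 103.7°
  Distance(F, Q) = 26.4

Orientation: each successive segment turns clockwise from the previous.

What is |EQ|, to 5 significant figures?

18.645

A is at the origin; AE runs at 30.4° with length 9.6, so E = (8.2801, 4.8579). ∠AEJ = 139.5° gives EJ at -10.100° from the x-axis; with |EJ| = 27.6, J = (35.452, 0.017802). ∠EJK = 139.4° gives JK at -50.700° from the x-axis; with |JK| = 8.1, K = (40.583, -6.2503). JK is perpendicular to KL, so KL runs at -140.70°; with |KL| = 22.6, L = (23.094, -20.565). ∠KLF = 94.7° gives LF at 134.00° from the x-axis; with |LF| = 22.3, F = (7.6031, -4.5234). ∠LFQ = 103.7° gives FQ at 57.700° from the x-axis; with |FQ| = 26.4, Q = (21.710, 17.791). Then |EQ| = |Q − E| = 18.645.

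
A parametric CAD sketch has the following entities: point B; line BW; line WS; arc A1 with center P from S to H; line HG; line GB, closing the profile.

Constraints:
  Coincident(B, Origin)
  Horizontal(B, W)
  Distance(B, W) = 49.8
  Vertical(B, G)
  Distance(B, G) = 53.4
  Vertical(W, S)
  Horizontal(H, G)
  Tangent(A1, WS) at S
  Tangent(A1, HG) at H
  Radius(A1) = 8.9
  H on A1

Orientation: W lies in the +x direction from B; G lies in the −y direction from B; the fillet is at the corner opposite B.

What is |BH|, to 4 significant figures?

67.26

B is at the origin; BW is horizontal with |BW| = 49.8 and W on the +x side, so W = (49.80, 0.000). BG is vertical with |BG| = 53.4 and G on the −y side, so G = (0.000, -53.40). The virtual corner opposite B is at (49.80, -53.40). Tangency of A1 to WS means the radius PS is perpendicular to WS and the tangent condition forces PH to be normal to HG, with radius 8.9, so the center P sits 8.9 in from both sides at P = (40.90, -44.50). That places the tangent points at S = (49.80, -44.50) on WS and H = (40.90, -53.40) on HG. Then |BH| = |H − B| = 67.26.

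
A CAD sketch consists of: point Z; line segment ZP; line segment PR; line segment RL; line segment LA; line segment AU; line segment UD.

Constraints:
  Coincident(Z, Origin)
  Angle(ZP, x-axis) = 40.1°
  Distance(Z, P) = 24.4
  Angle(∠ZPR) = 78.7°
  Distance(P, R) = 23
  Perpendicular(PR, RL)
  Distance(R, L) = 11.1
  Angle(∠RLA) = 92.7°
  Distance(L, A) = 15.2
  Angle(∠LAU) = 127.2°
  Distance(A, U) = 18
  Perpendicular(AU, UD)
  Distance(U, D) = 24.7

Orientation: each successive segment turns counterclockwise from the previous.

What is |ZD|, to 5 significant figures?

43.049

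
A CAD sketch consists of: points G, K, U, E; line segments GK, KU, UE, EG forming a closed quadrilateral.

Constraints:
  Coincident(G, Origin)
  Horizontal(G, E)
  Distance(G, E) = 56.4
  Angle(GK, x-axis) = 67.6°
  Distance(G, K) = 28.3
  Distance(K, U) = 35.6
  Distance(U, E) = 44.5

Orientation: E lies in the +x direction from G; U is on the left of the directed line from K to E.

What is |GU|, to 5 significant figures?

59.969

G is at the origin; GE is horizontal with |GE| = 56.4 and E in +x, so E = (56.4, 0). GK runs at 67.6° with |GK| = 28.3, so K = (10.784, 26.165). U is determined by |KU| = 35.6 and |UE| = 44.5 together: it lies at the intersection of circle(K, 35.6) and circle(E, 44.5). With |KE| = 52.587, the foot of the radical line on KE is 19.515 from K and the perpendicular offset is √(35.6² − 19.515²) = 29.774. Taking the left-of-KE solution: U = (42.527, 42.282).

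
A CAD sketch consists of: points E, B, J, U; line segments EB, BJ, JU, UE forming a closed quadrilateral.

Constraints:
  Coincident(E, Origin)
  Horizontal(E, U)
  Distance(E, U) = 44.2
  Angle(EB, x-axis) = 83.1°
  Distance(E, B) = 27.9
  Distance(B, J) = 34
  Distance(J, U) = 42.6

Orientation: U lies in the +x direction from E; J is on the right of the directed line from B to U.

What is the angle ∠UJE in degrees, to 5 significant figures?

99.735°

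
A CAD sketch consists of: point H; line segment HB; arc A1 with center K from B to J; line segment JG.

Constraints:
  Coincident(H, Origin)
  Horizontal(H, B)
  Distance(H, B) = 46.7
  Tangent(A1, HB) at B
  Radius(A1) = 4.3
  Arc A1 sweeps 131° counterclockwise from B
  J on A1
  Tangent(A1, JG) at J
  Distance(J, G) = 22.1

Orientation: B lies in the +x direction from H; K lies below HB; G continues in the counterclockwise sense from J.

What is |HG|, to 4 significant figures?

62.65

On A1, B sits at bearing 90° from K; a 131° counterclockwise sweep puts J at bearing 221°, so J = K + 4.3·(cos 221°, sin 221°) = (43.45, -7.121). The tangent condition forces KJ to be normal to JG, so JG runs along (−sin 221°, cos 221°); with |JG| = 22.1, G = (57.95, -23.80). Then |HG| = |G − H| = 62.65.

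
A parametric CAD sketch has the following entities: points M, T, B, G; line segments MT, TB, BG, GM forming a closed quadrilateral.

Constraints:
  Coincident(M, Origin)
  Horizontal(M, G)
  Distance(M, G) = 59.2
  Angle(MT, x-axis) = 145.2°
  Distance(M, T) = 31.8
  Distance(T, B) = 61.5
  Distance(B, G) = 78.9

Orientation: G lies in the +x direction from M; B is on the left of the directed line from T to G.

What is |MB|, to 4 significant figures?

66.22

Checks: |TB| = 61.50 ✓; |BG| = 78.90 ✓.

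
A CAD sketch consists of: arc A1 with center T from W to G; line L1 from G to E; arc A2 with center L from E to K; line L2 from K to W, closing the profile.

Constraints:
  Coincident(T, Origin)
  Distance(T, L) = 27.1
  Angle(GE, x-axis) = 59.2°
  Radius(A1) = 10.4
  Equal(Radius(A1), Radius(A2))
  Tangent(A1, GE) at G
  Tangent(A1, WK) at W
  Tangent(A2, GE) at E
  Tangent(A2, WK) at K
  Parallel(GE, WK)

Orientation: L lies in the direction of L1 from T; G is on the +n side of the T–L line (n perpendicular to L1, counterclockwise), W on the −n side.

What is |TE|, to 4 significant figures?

29.03

The slot axis is L1's direction at 59.2°, so u = (cos 59.2°, sin 59.2°) = (0.5120, 0.8590) and n = (−sin 59.2°, cos 59.2°) = (-0.8590, 0.5120). T is at the origin and L lies 27.1 along u from T, so L = 27.1·u = (13.88, 23.28). Tangency of A1 to both parallel lines with radius 10.4 puts G and W at T ± 10.4·n: G = (-8.933, 5.325), W = (8.933, -5.325). Equal radii place E and K the same way about L: E = L + 10.4·n = (4.943, 28.60), K = L − 10.4·n = (22.81, 17.95). Then |TE| = |E − T| = 29.03.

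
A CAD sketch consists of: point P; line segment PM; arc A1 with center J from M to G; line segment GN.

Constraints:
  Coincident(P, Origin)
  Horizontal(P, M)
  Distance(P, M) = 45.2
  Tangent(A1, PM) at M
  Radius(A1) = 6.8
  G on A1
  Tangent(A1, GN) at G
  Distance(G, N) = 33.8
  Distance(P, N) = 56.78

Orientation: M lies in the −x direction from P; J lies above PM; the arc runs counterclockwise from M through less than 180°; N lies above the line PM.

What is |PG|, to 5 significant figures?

39.039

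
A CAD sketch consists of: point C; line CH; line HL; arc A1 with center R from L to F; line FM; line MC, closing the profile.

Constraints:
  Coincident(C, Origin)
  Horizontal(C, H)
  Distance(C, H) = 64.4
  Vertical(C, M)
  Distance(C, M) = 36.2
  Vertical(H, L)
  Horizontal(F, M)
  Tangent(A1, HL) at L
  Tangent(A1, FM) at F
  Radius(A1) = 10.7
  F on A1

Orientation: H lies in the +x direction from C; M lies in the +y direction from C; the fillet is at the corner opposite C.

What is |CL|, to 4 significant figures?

69.26

The virtual corner opposite C is at (64.40, 36.20). A1 meets HL tangentially, so RL is at right angles to HL and tangency of A1 to FM means the radius RF is perpendicular to FM, with radius 10.7, so the center R sits 10.7 in from both sides at R = (53.70, 25.50). That places the tangent points at L = (64.40, 25.50) on HL and F = (53.70, 36.20) on FM. Then |CL| = |L − C| = 69.26.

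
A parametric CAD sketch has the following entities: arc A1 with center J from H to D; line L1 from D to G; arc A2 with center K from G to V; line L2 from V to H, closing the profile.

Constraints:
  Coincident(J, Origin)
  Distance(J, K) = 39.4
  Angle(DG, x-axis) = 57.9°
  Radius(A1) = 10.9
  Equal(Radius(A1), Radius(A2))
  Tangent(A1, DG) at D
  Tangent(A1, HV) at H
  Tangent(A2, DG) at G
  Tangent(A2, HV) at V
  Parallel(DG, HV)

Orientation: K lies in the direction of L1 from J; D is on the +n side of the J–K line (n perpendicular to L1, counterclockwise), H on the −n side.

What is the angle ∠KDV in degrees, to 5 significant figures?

13.492°

The slot axis is L1's direction at 57.9°, so u = (cos 57.9°, sin 57.9°) = (0.53140, 0.84712) and n = (−sin 57.9°, cos 57.9°) = (-0.84712, 0.53140). J is at the origin and K lies 39.4 along u from J, so K = 39.4·u = (20.937, 33.377). Tangency of A1 to both parallel lines with radius 10.9 puts D and H at J ± 10.9·n: D = (-9.2336, 5.7922), H = (9.2336, -5.7922). Equal radii place G and V the same way about K: G = K + 10.9·n = (11.703, 39.169), V = K − 10.9·n = (30.171, 27.584). Then cos ∠KDV = DK·DV / (|DK||DV|), giving 13.492°.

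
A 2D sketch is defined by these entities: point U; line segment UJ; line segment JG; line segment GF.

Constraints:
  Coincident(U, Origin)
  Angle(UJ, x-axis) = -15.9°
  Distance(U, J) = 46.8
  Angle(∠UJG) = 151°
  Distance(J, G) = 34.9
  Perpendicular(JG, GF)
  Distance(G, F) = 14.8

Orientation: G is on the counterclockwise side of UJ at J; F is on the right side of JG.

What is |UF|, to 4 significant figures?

84.59

∠UJG = 151.0°, so JG runs at -15.9° + (180° − 151.0°) = 13.10° from the x-axis; with |JG| = 34.9, G = J + 34.9·(cos 13.10°, sin 13.10°) = (79.00, -4.911). JG is perpendicular to GF; with |GF| = 14.8 on the right of JG, F = G + 14.8·(0.2267, -0.9740) = (82.36, -19.33). Then |UF| = |F − U| = 84.59.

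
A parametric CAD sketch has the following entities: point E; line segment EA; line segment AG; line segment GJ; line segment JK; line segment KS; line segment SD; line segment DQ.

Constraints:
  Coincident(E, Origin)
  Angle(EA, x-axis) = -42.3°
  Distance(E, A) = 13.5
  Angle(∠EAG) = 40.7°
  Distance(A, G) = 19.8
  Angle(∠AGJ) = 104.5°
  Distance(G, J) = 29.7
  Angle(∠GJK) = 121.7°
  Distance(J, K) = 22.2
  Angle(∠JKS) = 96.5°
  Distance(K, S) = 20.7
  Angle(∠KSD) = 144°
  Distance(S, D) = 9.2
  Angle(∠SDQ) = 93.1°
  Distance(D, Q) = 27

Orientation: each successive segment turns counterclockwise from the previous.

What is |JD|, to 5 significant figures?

34.886

E is at the origin; EA runs at -42.3° with length 13.5, so A = (9.9850, -9.0857). ∠EAG = 40.7° gives AG at 97.000° from the x-axis; with |AG| = 19.8, G = (7.5720, 10.567). ∠AGJ = 104.5° gives GJ at 172.50° from the x-axis; with |GJ| = 29.7, J = (-21.874, 14.443). ∠GJK = 121.7° gives JK at -129.20° from the x-axis; with |JK| = 22.2, K = (-35.905, -2.7604). ∠JKS = 96.5° gives KS at -45.700° from the x-axis; with |KS| = 20.7, S = (-21.448, -17.575). ∠KSD = 144.0° gives SD at -9.7000° from the x-axis; with |SD| = 9.2, D = (-12.379, -19.125). Then |JD| = |D − J| = 34.886.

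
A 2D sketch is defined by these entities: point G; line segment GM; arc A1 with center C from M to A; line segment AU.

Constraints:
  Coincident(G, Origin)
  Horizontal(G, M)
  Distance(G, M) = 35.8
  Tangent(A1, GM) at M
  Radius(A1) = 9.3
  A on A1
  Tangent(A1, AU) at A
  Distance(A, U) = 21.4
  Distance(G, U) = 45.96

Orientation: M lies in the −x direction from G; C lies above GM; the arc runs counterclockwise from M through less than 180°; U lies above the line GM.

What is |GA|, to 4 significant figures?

29.32

Checks: ∠(CM, MG) = 90.00° ✓; |CM| = 9.300 ✓; |CA| = 9.300 ✓; ∠(CA, AU) = 90.00° ✓; |AU| = 21.40 ✓; |GU| = 45.96 ✓.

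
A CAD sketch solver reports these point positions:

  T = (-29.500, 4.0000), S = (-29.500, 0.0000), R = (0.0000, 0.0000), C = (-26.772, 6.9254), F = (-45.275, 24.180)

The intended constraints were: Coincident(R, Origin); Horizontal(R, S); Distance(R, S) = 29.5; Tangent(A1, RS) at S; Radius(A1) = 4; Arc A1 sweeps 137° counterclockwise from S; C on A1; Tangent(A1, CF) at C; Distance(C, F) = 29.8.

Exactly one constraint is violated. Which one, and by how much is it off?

Distance(C, F) = 29.8 — off by 4.50.

R = (0.00, 0.00) ✓; R.y = 0.00, S.y = 0.00 ✓; |RS| = 29.50 ✓; ∠(TS, SR) = 90.00° ✓; |TS| = 4.000 ✓; bearing(T→C) − bearing(T→S) = 137.0° ✓; |TC| = 4.000 ✓; ∠(TC, CF) = 90.00° ✓; |CF| = 25.30 ✗.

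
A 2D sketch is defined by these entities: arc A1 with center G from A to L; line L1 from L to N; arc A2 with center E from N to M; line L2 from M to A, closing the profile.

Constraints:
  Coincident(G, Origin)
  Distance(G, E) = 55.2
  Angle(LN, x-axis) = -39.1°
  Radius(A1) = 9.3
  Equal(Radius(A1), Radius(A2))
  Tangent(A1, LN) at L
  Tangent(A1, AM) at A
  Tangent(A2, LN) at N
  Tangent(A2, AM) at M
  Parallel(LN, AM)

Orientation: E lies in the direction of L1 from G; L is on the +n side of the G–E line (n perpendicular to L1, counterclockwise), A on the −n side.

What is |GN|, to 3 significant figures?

56.0

The slot axis is L1's direction at -39.1°, so u = (cos -39.1°, sin -39.1°) = (0.776, -0.631) and n = (−sin -39.1°, cos -39.1°) = (0.631, 0.776). G is at the origin and E lies 55.2 along u from G, so E = 55.2·u = (42.8, -34.8). Tangency of A1 to both parallel lines with radius 9.3 puts L and A at G ± 9.3·n: L = (5.87, 7.22), A = (-5.87, -7.22). Equal radii place N and M the same way about E: N = E + 9.3·n = (48.7, -27.6), M = E − 9.3·n = (37.0, -42.0). Then |GN| = |N − G| = 56.0.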